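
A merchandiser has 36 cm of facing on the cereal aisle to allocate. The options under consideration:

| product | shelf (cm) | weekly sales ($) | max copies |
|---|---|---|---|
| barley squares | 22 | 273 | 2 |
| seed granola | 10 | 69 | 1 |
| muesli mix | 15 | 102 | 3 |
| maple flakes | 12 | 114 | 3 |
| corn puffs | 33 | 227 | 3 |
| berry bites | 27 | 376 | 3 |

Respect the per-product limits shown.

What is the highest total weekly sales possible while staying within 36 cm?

387

Taking the top-ratio products first gives berry bites for 376 (27 cm).
The 27 cm tied up in berry bites is better spent on barley squares + maple flakes — total rises to 387 (34 cm).
That's the maximum — no swap from here does better than 387.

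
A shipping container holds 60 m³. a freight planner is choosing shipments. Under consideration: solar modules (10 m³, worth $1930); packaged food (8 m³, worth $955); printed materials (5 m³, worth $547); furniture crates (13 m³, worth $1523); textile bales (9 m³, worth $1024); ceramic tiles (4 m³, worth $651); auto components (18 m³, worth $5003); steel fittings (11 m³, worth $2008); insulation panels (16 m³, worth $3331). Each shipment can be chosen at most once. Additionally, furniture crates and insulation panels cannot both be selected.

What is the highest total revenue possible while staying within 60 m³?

12923

Solar modules + ceramic tiles + auto components + steel fittings + insulation panels uses 59 of the 60 m³ and totals 12923.
The closest alternative, solar modules + printed materials + auto components + steel fittings + insulation panels, reaches only 12819.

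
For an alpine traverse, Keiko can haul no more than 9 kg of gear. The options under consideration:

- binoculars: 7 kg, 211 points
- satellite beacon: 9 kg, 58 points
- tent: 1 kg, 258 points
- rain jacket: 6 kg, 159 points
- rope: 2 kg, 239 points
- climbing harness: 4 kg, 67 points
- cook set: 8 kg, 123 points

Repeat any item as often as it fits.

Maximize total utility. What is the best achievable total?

Taking 9×tent: 9 kg used, 2322 in utility.

2322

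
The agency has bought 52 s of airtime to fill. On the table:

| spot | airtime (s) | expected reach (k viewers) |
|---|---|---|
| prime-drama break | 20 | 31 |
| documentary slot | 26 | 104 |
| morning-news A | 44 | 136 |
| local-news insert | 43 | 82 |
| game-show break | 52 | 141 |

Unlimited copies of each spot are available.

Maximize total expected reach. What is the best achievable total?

208

Best packing: 2×documentary slot — 52 s, 208 total.
That's the maximum — no swap from here does better than 208.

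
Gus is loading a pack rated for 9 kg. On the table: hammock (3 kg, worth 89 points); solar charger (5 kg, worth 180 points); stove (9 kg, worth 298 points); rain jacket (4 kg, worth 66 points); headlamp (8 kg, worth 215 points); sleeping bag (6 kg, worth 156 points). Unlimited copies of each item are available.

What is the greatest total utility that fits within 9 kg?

By utility per kg: solar charger 36.00, stove 33.11, hammock 29.67 lead.
Greedy by ratio would take hammock + solar charger: 8 kg used, total 269.
Dropping hammock and solar charger frees 8 kg; slotting in stove (9 kg) lifts the total to 298 at 9 kg.
Every other selection either busts 9 kg or fails to beat 298.

298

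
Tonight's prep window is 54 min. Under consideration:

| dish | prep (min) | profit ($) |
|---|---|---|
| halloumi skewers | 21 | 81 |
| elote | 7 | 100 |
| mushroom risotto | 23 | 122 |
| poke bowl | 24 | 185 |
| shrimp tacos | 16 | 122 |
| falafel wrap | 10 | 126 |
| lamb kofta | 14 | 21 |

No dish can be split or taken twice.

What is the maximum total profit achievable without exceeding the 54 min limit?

433

Ranking by ratio (profit/min): elote 14.29, falafel wrap 12.60, poke bowl 7.71.
A density-first pass picks elote + poke bowl + falafel wrap — 411 at 41 min.
Dropping elote frees 7 min; slotting in shrimp tacos (16 min) lifts the total to 433 at 50 min.
That's the maximum — no swap from here does better than 433.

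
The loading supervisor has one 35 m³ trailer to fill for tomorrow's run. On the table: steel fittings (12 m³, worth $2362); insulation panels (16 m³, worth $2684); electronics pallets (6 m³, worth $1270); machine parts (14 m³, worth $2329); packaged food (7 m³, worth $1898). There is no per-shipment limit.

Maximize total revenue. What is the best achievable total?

9490

The ratio ordering already packs tightly: 5×packaged food, 35 m³, 9490.
Nothing else within 35 m³ beats 9490.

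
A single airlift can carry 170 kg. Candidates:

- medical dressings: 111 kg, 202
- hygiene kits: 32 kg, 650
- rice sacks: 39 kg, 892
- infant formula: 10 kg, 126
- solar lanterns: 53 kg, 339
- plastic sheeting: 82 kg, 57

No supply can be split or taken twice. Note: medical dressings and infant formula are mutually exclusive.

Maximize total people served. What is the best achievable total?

2007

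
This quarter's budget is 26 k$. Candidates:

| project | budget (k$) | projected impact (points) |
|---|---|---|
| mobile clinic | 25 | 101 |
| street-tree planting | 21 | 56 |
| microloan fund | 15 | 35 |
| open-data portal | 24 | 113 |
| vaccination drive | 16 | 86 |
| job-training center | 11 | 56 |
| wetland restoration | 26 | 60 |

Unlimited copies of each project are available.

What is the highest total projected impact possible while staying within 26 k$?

A density-first pass picks vaccination drive — 86 at 16 k$.
Dropping vaccination drive frees 16 k$; slotting in open-data portal (24 k$) lifts the total to 113 at 24 k$.

113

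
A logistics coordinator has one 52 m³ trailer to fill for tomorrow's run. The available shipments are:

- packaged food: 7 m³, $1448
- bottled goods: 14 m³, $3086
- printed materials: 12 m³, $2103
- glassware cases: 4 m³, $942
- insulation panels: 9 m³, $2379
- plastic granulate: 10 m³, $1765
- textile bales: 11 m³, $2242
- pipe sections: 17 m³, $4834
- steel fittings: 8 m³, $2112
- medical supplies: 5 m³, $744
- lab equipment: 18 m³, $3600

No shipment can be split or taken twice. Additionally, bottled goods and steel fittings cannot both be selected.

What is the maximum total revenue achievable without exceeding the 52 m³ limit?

13015

Packaged food + insulation panels + textile bales + pipe sections + steel fittings uses 52 of the 52 m³ and totals 13015.
Next best is insulation panels + pipe sections + steel fittings + lab equipment at 12925 (52 m³) — short by 90.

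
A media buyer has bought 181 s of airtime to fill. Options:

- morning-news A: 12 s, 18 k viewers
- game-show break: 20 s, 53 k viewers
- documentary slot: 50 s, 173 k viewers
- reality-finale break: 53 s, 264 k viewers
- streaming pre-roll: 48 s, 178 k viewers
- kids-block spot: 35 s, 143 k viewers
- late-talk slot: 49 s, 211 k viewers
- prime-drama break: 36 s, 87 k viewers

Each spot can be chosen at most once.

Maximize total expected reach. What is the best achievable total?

Ranking by ratio (expected reach/s): reality-finale break 4.98, late-talk slot 4.31, kids-block spot 4.09, streaming pre-roll 3.71.
Filling by ratio: morning-news A + game-show break + reality-finale break + kids-block spot + late-talk slot for 689, with 12 s left unused.
Dropping morning-news A and kids-block spot frees 47 s; slotting in streaming pre-roll (48 s) lifts the total to 706 at 170 s.
No other feasible combination exceeds 706.

706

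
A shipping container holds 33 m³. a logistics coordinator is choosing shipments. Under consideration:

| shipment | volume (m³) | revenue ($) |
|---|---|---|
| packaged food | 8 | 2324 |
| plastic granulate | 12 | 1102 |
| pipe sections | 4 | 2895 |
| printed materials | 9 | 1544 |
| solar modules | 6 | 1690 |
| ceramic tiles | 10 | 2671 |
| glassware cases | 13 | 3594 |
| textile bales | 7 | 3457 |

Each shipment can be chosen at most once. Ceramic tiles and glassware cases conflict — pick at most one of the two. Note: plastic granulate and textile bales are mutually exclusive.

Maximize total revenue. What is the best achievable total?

A density-first pass picks packaged food + pipe sections + solar modules + textile bales — 10366 at 25 m³.
The 6 m³ tied up in solar modules is better spent on glassware cases — total rises to 12270 (32 m³).
That's the maximum — no feasible swap from here does better than 12270.

12270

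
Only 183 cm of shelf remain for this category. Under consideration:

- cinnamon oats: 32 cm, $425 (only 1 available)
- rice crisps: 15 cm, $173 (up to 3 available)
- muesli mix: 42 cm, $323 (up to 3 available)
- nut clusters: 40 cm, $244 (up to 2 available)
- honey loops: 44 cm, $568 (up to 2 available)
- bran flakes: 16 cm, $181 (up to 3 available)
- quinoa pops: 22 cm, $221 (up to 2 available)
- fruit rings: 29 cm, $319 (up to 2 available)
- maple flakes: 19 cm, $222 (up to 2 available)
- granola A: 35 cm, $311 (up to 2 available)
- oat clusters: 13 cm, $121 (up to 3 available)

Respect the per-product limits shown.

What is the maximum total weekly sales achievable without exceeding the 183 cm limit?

2277

The ratio heuristic lands on cinnamon oats + rice crisps + 2×honey loops + 2×maple flakes (2178) but leaves 10 cm idle.
Replace 2×maple flakes with 3×bran flakes: the trade gains 99 net, giving 2277 at 183 cm.
Nothing else within 183 cm beats 2277.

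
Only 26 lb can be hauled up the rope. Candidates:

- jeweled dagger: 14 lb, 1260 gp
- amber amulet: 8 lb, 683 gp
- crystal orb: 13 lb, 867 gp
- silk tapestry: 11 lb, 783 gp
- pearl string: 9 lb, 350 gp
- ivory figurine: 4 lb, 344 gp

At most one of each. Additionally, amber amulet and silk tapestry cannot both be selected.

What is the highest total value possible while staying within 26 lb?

Jeweled dagger + amber amulet + ivory figurine uses 26 of the 26 lb and totals 2287.
The closest alternative, jeweled dagger + silk tapestry, reaches only 2043.

2287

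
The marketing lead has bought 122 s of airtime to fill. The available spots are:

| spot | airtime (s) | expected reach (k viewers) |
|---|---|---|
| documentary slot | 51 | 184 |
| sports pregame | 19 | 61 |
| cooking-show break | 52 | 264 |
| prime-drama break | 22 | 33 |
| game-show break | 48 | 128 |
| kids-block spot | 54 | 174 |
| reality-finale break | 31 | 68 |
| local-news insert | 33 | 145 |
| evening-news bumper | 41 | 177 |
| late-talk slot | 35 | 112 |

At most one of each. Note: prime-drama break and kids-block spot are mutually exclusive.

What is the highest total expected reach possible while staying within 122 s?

521

Density check — cooking-show break 5.08, local-news insert 4.39, evening-news bumper 4.32 are the best per s.
The ratio heuristic lands on sports pregame + cooking-show break + local-news insert (470) but leaves 18 s idle.
Replace sports pregame with late-talk slot: the trade gains 51 net, giving 521 at 120 s.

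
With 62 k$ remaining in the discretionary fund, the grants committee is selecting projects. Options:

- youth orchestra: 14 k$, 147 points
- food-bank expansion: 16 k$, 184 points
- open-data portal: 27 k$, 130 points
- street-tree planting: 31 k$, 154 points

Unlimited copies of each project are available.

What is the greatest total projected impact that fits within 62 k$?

699

Youth orchestra + 3×food-bank expansion uses 62 of the 62 k$ and totals 699.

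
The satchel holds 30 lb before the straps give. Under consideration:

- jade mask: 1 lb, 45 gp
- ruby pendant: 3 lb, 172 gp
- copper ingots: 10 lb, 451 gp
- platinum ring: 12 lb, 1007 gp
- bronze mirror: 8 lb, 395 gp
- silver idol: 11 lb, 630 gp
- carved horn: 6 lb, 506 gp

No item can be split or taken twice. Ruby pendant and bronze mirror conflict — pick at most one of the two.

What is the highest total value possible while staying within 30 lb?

2188

Jade mask + platinum ring + silver idol + carved horn uses 30 of the 30 lb and totals 2188.
That's the maximum — no feasible swap from here does better than 2188.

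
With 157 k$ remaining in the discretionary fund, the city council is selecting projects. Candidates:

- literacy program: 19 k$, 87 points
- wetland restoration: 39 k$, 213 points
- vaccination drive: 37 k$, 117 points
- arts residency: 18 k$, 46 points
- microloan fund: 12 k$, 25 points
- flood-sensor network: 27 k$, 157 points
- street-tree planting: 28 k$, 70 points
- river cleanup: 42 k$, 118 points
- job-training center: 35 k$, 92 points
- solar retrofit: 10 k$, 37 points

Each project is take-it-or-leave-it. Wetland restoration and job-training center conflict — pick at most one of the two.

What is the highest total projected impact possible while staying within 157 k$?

658

Greedy by ratio would take literacy program + wetland restoration + vaccination drive + arts residency + flood-sensor network + solar retrofit: 150 k$ used, total 657.
Dropping vaccination drive frees 37 k$; slotting in river cleanup (42 k$) lifts the total to 658 at 155 k$.
The spare 2 k$ is too small for any remaining project, and no feasible exchange beats 658.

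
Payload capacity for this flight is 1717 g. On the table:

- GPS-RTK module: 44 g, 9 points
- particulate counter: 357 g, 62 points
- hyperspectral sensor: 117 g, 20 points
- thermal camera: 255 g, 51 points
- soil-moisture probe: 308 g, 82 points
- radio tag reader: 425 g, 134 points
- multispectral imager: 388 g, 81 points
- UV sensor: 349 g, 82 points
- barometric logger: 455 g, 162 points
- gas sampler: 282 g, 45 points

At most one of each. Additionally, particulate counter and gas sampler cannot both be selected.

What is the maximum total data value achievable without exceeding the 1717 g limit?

Taking GPS-RTK module + hyperspectral sensor + soil-moisture probe + radio tag reader + UV sensor + barometric logger: 1698 g used, 489 in data value.

489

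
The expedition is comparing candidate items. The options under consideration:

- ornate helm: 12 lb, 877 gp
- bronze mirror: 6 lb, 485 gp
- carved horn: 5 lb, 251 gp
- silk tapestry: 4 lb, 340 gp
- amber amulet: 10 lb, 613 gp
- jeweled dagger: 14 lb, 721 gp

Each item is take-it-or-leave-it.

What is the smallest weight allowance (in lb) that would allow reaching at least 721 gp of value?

10

Need the lightest bundle worth ≥ 721.
bronze mirror + silk tapestry reaches 825 using 10 lb.
No combination under 10 lb hits 721.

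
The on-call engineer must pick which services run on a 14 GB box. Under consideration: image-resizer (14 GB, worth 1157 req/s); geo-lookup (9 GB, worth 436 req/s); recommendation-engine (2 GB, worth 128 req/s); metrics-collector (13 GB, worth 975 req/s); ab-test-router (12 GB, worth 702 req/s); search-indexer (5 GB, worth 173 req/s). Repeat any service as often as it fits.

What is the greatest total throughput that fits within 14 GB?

1157

Ranking by ratio (throughput/GB): image-resizer 82.64, metrics-collector 75.00, recommendation-engine 64.00.
Taking image-resizer: 14 GB used, 1157 in throughput.
That's the maximum — no swap from here does better than 1157.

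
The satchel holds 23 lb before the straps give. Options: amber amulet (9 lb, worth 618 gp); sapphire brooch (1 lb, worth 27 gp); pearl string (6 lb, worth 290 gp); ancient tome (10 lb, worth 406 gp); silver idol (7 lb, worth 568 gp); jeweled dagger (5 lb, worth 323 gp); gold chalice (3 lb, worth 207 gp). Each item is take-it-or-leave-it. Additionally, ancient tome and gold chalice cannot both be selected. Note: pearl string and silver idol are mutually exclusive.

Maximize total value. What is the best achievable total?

1536

Filling by ratio: amber amulet + sapphire brooch + silver idol + gold chalice for 1420, with 3 lb left unused.
Dropping gold chalice frees 3 lb; slotting in jeweled dagger (5 lb) lifts the total to 1536 at 22 lb.
Next best is amber amulet + silver idol + jeweled dagger at 1509 (21 lb) — short by 27.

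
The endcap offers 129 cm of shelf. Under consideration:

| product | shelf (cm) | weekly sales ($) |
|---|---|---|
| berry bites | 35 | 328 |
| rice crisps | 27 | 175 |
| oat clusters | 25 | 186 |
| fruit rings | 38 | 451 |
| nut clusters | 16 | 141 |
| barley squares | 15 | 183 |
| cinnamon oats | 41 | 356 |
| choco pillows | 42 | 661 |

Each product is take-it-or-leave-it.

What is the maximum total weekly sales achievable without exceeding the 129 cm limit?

Filling by ratio: fruit rings + nut clusters + barley squares + choco pillows for 1436, with 18 cm left unused.
The 16 cm tied up in nut clusters is better spent on oat clusters — total rises to 1481 (120 cm).
That's the maximum — no swap from here does better than 1481.

1481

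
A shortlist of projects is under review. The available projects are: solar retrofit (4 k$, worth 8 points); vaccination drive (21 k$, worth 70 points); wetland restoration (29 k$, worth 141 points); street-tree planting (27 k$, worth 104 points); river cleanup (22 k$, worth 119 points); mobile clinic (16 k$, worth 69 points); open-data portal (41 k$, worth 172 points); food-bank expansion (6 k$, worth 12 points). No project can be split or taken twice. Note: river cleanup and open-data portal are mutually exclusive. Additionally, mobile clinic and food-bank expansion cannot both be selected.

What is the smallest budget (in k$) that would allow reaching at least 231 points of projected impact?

51

Minimise k$ subject to total projected impact ≥ 231.
wetland restoration + river cleanup: 260 projected impact at 51 k$.
Any bundle with less than 51 k$ falls short of 231.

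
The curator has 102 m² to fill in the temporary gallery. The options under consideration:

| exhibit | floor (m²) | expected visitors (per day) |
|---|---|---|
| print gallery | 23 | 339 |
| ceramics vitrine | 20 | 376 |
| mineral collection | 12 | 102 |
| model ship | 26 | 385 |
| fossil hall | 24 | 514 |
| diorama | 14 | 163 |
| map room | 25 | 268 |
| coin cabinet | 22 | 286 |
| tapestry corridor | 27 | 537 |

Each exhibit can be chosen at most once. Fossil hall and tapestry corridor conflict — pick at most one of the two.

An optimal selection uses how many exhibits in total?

4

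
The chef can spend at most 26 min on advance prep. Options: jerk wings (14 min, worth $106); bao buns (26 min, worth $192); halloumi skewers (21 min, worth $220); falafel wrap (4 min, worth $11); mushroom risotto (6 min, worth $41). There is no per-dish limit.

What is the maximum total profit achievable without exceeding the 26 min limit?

231

Halloumi skewers + falafel wrap uses 25 of the 26 min and totals 231.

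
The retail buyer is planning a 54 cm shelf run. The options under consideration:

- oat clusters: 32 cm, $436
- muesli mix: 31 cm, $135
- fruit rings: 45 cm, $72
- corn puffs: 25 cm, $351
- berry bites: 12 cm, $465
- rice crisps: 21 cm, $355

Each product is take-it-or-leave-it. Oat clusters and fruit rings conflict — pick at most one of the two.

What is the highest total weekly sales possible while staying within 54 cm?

The ratio heuristic lands on berry bites + rice crisps (820) but leaves 21 cm idle.
Replace rice crisps with oat clusters: the trade gains 81 net, giving 901 at 44 cm.
The closest alternative, berry bites + rice crisps, reaches only 820.

901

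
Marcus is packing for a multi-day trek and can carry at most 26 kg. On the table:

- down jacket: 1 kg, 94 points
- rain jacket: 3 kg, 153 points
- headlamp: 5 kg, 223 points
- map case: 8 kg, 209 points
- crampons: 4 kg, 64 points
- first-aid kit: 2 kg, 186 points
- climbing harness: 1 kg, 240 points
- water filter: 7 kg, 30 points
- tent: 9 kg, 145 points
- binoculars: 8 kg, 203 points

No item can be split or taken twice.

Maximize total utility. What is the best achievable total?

1169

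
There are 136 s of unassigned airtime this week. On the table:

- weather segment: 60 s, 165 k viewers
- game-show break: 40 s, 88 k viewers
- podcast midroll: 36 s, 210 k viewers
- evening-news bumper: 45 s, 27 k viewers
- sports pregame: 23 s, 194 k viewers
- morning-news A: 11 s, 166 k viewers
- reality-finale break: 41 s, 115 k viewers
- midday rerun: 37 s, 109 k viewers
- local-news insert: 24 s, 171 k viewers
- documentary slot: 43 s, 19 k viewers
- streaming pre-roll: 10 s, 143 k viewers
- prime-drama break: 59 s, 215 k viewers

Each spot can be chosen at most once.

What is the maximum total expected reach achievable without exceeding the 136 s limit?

889

Greedy by ratio would take podcast midroll + sports pregame + morning-news A + local-news insert + streaming pre-roll: 104 s used, total 884.
Replace podcast midroll with prime-drama break: the trade gains 5 net, giving 889 at 127 s.
Every other selection either busts 136 s or fails to beat 889.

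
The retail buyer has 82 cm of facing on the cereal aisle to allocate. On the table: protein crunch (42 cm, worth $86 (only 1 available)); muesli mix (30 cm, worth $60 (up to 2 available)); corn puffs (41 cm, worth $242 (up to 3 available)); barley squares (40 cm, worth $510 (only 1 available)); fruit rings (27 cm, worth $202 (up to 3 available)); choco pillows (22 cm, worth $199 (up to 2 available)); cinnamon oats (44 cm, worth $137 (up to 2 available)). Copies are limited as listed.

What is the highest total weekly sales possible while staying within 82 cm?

752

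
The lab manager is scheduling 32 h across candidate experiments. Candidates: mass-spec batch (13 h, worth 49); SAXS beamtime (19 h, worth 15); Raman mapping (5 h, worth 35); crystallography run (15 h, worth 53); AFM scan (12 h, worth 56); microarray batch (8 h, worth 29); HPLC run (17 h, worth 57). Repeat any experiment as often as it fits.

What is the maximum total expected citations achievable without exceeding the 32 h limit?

Ranking by ratio (expected citations/h): Raman mapping 7.00, AFM scan 4.67, mass-spec batch 3.77, microarray batch 3.62.
6×Raman mapping uses 30 of the 32 h and totals 210.
Every other selection either busts 32 h or fails to beat 210.

210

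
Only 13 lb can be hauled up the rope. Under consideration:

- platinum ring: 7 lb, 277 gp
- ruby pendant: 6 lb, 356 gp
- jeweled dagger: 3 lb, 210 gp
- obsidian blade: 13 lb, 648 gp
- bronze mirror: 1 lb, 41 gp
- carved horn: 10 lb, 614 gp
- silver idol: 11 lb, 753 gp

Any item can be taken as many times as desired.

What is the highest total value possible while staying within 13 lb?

4×jeweled dagger + bronze mirror uses 13 of the 13 lb and totals 881.

881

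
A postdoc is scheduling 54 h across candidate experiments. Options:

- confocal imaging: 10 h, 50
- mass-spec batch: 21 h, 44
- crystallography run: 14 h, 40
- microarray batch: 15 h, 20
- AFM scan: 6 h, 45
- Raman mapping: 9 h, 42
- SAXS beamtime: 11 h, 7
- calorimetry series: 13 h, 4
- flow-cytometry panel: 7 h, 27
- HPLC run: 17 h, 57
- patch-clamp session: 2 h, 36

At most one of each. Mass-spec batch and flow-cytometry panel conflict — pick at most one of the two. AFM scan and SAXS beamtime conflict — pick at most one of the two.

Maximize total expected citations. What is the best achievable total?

257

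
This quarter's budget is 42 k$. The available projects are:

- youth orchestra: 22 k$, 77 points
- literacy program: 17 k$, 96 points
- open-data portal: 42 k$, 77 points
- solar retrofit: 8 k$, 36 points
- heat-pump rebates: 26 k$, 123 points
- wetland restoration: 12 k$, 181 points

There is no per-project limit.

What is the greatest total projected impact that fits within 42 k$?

543

Taking 3×wetland restoration: 36 k$ used, 543 in projected impact.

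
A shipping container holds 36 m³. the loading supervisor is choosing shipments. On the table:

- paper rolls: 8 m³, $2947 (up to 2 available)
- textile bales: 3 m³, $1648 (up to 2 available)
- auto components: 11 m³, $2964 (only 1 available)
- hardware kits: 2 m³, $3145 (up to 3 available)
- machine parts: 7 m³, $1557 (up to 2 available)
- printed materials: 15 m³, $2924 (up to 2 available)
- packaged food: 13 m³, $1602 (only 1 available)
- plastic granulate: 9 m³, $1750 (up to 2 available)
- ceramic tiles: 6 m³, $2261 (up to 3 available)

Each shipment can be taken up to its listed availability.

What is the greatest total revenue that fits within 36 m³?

Greedy by ratio would take 2×textile bales + 3×hardware kits + 3×ceramic tiles: 30 m³ used, total 19514.
Replace 2×ceramic tiles with 2×paper rolls: the trade gains 1372 net, giving 20886 at 34 m³.
That's the maximum — no swap from here does better than 20886.

20886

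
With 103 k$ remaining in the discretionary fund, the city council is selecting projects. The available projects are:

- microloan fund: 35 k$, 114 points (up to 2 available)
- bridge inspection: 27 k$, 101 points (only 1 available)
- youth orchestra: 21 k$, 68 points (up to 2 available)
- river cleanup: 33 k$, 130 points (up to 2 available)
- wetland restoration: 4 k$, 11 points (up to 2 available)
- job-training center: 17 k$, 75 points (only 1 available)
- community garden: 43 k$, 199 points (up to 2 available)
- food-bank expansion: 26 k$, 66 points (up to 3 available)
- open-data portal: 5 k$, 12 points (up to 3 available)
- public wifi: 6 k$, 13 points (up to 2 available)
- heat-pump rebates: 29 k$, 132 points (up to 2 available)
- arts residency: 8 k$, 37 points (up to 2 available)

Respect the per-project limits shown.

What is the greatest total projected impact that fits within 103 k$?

473

Taking the top-ratio projects first gives 2×community garden + 2×arts residency for 472 (102 k$).
The 16 k$ tied up in 2×arts residency is better spent on job-training center — total rises to 473 (103 k$).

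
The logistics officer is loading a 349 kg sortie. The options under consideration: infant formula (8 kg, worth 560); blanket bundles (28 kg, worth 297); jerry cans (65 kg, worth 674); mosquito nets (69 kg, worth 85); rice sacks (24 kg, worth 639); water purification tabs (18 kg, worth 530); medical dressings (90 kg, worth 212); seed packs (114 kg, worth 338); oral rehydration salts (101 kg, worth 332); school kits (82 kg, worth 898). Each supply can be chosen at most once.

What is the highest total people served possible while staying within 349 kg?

Greedy by ratio would take infant formula + blanket bundles + jerry cans + rice sacks + water purification tabs + oral rehydration salts + school kits: 326 kg used, total 3930.
Dropping oral rehydration salts frees 101 kg; slotting in seed packs (114 kg) lifts the total to 3936 at 339 kg.

3936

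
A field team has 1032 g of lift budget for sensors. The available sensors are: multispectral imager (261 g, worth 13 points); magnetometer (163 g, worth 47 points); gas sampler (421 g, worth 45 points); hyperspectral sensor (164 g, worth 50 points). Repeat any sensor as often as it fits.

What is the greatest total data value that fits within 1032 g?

Best packing: 6×hyperspectral sensor — 984 g, 300 total.
No other feasible combination exceeds 300.

300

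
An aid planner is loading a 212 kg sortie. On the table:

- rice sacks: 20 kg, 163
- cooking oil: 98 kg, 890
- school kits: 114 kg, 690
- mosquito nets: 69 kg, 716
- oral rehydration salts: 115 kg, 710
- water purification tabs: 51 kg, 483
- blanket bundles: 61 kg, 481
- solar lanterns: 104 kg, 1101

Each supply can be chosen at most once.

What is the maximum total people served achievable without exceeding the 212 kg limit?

A density-first pass picks rice sacks + mosquito nets + solar lanterns — 1980 at 193 kg.
The 89 kg tied up in rice sacks and mosquito nets is better spent on cooking oil — total rises to 1991 (202 kg).
Nothing else within 212 kg beats 1991.

1991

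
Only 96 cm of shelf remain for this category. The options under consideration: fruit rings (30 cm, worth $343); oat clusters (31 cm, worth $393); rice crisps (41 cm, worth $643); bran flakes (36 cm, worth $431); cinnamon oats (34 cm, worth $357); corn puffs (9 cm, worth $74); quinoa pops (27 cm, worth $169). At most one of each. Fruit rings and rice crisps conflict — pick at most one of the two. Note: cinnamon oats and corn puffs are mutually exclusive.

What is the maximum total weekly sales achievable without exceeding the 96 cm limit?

By weekly sales per cm: rice crisps 15.68, oat clusters 12.68, bran flakes 11.97, fruit rings 11.43 lead.
Filling by ratio: oat clusters + rice crisps + corn puffs for 1110, with 15 cm left unused.
Replace oat clusters with bran flakes: the trade gains 38 net, giving 1148 at 86 cm.
Every other selection either busts 96 cm or breaks a pairing rule or fails to beat 1148.

1148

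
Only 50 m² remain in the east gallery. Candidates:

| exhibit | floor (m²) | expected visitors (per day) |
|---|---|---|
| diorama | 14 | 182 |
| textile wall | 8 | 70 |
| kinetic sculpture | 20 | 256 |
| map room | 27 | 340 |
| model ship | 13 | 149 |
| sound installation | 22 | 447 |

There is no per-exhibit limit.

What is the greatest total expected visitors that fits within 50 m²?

894

By expected visitors per m²: sound installation 20.32, diorama 13.00, kinetic sculpture 12.80 lead.
2×sound installation uses 44 of the 50 m² and totals 894.
No other feasible combination exceeds 894.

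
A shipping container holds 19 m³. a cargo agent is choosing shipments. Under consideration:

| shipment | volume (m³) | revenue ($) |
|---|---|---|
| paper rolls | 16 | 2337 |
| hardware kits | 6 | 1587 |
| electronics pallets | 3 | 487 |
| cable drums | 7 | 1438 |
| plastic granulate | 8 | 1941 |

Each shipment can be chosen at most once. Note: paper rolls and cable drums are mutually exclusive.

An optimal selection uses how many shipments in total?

The maximum revenue within 19 m³ is 4015.
For example hardware kits + electronics pallets + plastic granulate achieves it, using 17 m³.
Every optimal selection uses 3 shipments.

3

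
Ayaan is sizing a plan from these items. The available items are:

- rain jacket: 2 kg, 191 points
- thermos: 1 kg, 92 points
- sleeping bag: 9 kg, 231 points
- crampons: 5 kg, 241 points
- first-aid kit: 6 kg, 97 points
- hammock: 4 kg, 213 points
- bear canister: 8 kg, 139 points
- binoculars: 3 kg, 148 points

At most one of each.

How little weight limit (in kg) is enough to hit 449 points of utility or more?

7

Need the lightest bundle worth ≥ 449.
rain jacket + thermos + hammock reaches 496 using 7 kg.
Below 7 kg the best achievable stays under 449.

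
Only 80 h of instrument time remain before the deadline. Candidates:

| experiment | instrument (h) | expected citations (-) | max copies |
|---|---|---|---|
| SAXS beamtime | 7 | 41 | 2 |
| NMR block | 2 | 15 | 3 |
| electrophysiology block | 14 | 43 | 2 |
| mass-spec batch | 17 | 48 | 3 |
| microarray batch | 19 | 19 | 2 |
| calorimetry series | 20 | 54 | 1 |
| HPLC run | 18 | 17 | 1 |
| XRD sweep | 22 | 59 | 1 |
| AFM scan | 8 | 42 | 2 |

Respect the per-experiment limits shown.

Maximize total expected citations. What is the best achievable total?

330

The ratio heuristic lands on 2×SAXS beamtime + 3×NMR block + 2×electrophysiology block + 2×AFM scan (297) but leaves 16 h idle.
Replace NMR block with mass-spec batch: the trade gains 33 net, giving 330 at 79 h.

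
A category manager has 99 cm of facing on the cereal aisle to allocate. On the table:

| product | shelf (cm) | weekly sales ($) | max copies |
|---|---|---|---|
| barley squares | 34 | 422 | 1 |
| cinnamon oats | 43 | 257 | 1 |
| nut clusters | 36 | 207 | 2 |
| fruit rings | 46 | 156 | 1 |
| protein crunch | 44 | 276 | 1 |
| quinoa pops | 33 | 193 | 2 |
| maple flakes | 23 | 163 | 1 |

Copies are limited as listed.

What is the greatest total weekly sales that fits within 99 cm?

The ratio heuristic lands on barley squares + quinoa pops + maple flakes (778) but leaves 9 cm idle.
Replace quinoa pops with nut clusters: the trade gains 14 net, giving 792 at 93 cm.

792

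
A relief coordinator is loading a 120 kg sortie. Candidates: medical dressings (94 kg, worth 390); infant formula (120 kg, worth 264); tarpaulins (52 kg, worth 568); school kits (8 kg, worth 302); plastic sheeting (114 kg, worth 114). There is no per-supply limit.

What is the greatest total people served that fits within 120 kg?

4530

Taking 15×school kits: 120 kg used, 4530 in people served.
That's the maximum — no swap from here does better than 4530.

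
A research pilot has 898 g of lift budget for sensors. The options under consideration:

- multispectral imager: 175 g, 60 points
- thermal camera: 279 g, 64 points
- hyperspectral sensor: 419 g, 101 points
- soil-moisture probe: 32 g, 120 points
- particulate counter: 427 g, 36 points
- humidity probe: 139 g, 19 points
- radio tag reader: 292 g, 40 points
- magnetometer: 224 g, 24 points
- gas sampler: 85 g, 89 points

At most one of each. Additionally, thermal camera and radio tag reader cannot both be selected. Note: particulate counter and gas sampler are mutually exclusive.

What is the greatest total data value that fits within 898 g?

389

Multispectral imager + hyperspectral sensor + soil-moisture probe + humidity probe + gas sampler uses 850 of the 898 g and totals 389.
Next best is thermal camera + hyperspectral sensor + soil-moisture probe + gas sampler at 374 (815 g) — short by 15.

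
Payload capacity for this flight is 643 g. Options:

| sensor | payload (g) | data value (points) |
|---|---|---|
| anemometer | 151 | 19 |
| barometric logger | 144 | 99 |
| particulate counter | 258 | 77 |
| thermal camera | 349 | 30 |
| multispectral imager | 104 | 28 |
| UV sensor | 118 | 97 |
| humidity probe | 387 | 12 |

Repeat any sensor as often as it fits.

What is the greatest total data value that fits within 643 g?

Density check — UV sensor 0.82, barometric logger 0.69, particulate counter 0.30, multispectral imager 0.27 are the best per g.
Filling by ratio: 5×UV sensor for 485, with 53 g left unused.
The 236 g tied up in 2×UV sensor is better spent on 2×barometric logger — total rises to 489 (642 g).
That's the maximum — no swap from here does better than 489.

489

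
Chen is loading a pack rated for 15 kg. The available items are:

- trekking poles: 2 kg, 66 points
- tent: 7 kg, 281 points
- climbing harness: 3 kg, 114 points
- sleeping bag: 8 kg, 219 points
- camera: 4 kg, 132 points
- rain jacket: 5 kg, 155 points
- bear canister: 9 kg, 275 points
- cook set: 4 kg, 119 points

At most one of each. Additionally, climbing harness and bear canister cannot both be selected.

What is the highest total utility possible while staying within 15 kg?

A density-first pass picks trekking poles + tent + climbing harness — 461 at 12 kg.
Dropping trekking poles frees 2 kg; slotting in rain jacket (5 kg) lifts the total to 550 at 15 kg.
The closest alternative, tent + camera + cook set, reaches only 532.

550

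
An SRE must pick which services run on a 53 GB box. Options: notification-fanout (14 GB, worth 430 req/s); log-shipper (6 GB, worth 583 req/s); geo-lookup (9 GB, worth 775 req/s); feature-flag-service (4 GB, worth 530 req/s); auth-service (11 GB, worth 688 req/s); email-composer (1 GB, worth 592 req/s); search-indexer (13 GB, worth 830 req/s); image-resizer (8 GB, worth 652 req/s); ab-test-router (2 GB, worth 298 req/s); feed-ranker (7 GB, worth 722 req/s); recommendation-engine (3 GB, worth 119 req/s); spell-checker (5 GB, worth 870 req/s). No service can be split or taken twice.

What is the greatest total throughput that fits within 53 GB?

Best packing: log-shipper + geo-lookup + feature-flag-service + auth-service + email-composer + image-resizer + ab-test-router + feed-ranker + spell-checker — 53 GB, 5710 total.
That's the maximum — no swap from here does better than 5710.

5710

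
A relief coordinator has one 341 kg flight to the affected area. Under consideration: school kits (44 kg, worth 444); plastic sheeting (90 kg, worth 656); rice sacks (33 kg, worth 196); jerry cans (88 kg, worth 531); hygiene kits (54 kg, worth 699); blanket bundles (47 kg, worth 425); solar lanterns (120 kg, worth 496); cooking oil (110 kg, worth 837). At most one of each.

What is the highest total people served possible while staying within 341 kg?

A density-first pass picks school kits + rice sacks + hygiene kits + blanket bundles + cooking oil — 2601 at 288 kg.
The 47 kg tied up in blanket bundles is better spent on plastic sheeting — total rises to 2832 (331 kg).

2832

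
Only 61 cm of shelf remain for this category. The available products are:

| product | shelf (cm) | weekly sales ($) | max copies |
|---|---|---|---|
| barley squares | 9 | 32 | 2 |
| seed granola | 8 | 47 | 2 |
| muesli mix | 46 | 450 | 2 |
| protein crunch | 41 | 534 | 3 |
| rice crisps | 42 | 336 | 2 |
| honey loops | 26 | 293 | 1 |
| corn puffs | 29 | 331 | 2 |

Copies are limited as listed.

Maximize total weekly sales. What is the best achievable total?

662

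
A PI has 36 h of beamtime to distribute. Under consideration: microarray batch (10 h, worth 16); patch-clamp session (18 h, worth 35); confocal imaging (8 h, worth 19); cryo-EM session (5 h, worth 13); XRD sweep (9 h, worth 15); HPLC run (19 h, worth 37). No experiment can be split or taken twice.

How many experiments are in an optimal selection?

3

The maximum expected citations within 36 h is 71.
confocal imaging + XRD sweep + HPLC run hits 71 at 36 h.
Any selection reaching 71 contains exactly 3 experiments.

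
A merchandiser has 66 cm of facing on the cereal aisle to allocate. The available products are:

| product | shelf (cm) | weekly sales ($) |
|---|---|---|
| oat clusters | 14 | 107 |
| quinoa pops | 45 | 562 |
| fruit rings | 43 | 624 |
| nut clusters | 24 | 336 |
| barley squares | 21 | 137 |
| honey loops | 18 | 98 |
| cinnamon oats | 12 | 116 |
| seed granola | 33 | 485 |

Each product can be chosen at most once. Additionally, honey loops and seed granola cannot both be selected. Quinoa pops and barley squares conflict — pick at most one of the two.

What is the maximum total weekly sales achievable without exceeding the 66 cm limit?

821

By weekly sales per cm: seed granola 14.70, fruit rings 14.51, nut clusters 14.00, quinoa pops 12.49 lead.
Best packing: nut clusters + seed granola — 57 cm, 821 total.
The closest alternative, fruit rings + barley squares, reaches only 761.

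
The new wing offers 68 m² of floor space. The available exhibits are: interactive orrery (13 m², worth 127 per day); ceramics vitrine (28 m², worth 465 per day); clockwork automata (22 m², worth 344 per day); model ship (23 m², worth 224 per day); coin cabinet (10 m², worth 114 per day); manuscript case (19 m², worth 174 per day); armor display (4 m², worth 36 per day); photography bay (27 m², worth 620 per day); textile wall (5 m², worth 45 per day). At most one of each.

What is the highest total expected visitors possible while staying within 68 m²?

By expected visitors per m²: photography bay 22.96, ceramics vitrine 16.61, clockwork automata 15.64 lead.
Greedy by ratio would take ceramics vitrine + coin cabinet + photography bay: 65 m² used, total 1199.
Replace coin cabinet with interactive orrery: the trade gains 13 net, giving 1212 at 68 m².
Next best is ceramics vitrine + coin cabinet + photography bay at 1199 (65 m²) — short by 13.

1212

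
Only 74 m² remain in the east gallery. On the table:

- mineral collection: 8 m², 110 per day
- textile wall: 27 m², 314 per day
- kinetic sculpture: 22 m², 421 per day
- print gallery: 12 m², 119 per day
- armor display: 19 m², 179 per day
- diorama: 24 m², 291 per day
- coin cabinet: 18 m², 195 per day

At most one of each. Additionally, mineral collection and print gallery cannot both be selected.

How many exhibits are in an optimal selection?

3

Best achievable expected visitors is 1026.
textile wall + kinetic sculpture + diorama hits 1026 at 73 m².
Every optimal selection uses 3 exhibits.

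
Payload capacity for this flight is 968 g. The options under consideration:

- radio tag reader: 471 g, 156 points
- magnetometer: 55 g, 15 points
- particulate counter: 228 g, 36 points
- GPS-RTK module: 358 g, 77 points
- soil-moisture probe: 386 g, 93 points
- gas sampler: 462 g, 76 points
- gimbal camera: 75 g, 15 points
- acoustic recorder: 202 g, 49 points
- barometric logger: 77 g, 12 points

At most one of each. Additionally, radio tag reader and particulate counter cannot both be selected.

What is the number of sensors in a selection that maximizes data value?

3

Best achievable data value is 264.
radio tag reader + magnetometer + soil-moisture probe hits 264 at 912 g.
Every optimal selection uses 3 sensors.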